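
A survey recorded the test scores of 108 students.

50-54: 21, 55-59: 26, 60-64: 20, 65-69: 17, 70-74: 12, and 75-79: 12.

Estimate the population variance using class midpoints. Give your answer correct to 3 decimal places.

65.336

Midpoints: 52, 57, 62, 67, 72, 77
n = 108, Σfm = 6741, mean = 62.4167
Σfm² = 427807
Σf(m − x̄)² = Σfm² − (Σfm)²/n = 427807 − 6741²/108 = 7056.2500
Population variance = 7056.2500 / 108 = 65.3356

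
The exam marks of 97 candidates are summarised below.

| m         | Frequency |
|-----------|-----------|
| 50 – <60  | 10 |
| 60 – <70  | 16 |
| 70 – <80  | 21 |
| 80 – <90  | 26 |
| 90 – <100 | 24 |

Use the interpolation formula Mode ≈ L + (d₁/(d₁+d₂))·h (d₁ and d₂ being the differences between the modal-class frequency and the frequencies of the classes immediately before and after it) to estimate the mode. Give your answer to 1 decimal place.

87.1

Modal class: 80 – <90 (highest frequency 26).
d₁ = 26 − 21 = 5, d₂ = 26 − 24 = 2
Mode ≈ 80 + (5/(5+2)) × 10 = 80 + 7.1429 = 87.1429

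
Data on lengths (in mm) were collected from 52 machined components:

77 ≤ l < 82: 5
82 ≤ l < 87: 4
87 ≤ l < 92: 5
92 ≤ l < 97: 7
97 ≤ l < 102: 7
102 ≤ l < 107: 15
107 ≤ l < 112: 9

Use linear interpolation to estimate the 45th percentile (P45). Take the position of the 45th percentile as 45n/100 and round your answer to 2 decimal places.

98.71

Cumulative frequencies: 5, 9, 14, 21, 28, 43, 52
n = 52; position = 45n/100 = 23.4.
This falls in the class 97 ≤ l < 102: L = 97, F = 21, f = 7, h = 5.
45th percentile ≈ 97 + ((23.4 − 21) / 7) × 5 = 98.7143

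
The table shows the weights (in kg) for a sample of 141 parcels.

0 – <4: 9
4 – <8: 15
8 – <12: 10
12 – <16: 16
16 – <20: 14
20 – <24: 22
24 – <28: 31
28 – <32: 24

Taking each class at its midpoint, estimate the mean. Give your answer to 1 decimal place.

19.1

Midpoints: 2, 6, 10, 14, 18, 22, 26, 30
Σfm = 9×2 + 15×6 + 10×10 + 16×14 + 14×18 + 22×22 + 31×26 + 24×30 = 2694
n = Σf = 141
Mean = 2694 / 141 = 19.1064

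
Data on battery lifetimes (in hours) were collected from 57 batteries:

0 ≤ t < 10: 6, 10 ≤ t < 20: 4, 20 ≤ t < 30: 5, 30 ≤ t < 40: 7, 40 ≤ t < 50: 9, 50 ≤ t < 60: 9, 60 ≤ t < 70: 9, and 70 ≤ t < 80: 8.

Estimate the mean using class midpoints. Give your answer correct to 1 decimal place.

Midpoints: 5, 15, 25, 35, 45, 55, 65, 75
Σfm = 6×5 + 4×15 + 5×25 + 7×35 + 9×45 + 9×55 + 9×65 + 8×75 = 2545
n = Σf = 57
Mean = 2545 / 57 = 44.6491

44.6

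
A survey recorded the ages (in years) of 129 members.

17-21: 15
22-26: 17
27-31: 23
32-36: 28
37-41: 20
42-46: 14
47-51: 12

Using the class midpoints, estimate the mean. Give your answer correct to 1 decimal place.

Midpoints: 19, 24, 29, 34, 39, 44, 49
Σfm = 15×19 + 17×24 + 23×29 + 28×34 + 20×39 + 14×44 + 12×49 = 4296
n = Σf = 129
Mean = 4296 / 129 = 33.3023

33.3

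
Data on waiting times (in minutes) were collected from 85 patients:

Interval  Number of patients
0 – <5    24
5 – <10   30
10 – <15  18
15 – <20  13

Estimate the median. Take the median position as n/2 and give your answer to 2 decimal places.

8.08

Cumulative frequencies: 24, 54, 72, 85
n = 85; position = n/2 = 42.5.
This falls in the class 5 – <10: L = 5, F = 24, f = 30, h = 5.
Median ≈ 5 + ((42.5 − 24) / 30) × 5 = 8.0833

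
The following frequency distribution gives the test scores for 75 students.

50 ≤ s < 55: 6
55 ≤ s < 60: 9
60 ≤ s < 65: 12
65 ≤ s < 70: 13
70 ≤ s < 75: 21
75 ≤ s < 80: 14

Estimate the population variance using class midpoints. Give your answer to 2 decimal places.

59.66

Midpoints: 52.5, 57.5, 62.5, 67.5, 72.5, 77.5
n = 75, Σfm = 5067.5, mean = 67.5667
Σfm² = 346868.75
Σf(m − x̄)² = Σfm² − (Σfm)²/n = 346868.75 − 5067.5²/75 = 4474.6667
Population variance = 4474.6667 / 75 = 59.6622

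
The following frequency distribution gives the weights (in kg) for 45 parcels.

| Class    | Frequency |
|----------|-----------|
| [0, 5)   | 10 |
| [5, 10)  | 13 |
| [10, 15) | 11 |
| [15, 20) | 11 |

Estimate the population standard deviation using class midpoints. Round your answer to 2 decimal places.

5.44

Midpoints: 2.5, 7.5, 12.5, 17.5
n = 45, Σfm = 452.5, mean = 10.0556
Σfm² = 5881.25
Σf(m − x̄)² = Σfm² − (Σfm)²/n = 5881.25 − 452.5²/45 = 1331.1111
Population variance = 1331.1111 / 45 = 29.5802
Standard deviation = √29.5802 = 5.4388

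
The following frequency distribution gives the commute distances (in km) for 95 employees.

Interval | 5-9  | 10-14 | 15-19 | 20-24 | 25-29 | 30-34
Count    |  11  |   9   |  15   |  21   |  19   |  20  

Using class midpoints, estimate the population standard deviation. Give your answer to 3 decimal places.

Midpoints: 7, 12, 17, 22, 27, 32
n = 95, Σfm = 2055, mean = 21.6316
Σfm² = 50665
Σf(m − x̄)² = Σfm² − (Σfm)²/n = 50665 − 2055²/95 = 6212.1053
Population variance = 6212.1053 / 95 = 65.3906
Standard deviation = √65.3906 = 8.0864

8.086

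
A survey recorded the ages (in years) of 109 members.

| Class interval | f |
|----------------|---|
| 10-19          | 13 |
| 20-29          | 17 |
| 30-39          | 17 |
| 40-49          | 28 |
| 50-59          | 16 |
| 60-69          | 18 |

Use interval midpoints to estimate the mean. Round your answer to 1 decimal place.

Midpoints: 14.5, 24.5, 34.5, 44.5, 54.5, 64.5
Σfm = 13×14.5 + 17×24.5 + 17×34.5 + 28×44.5 + 16×54.5 + 18×64.5 = 4470.5
n = Σf = 109
Mean = 4470.5 / 109 = 41.0138

41.0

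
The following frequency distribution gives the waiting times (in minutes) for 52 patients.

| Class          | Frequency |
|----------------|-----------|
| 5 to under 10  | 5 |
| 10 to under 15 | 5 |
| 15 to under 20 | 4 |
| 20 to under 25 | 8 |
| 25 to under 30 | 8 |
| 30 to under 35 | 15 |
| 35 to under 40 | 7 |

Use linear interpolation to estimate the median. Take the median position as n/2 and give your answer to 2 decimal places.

27.50

Cumulative frequencies: 5, 10, 14, 22, 30, 45, 52
n = 52; position = n/2 = 26.
This falls in the class 25 to under 30: L = 25, F = 22, f = 8, h = 5.
Median ≈ 25 + ((26 − 22) / 8) × 5 = 27.5000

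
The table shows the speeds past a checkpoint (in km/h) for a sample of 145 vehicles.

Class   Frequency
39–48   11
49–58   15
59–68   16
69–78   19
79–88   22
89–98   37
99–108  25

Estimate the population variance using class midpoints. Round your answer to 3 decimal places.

352.847

Midpoints: 43.5, 53.5, 63.5, 73.5, 83.5, 93.5, 103.5
n = 145, Σfm = 11577.5, mean = 79.8448
Σfm² = 975566.25
Σf(m − x̄)² = Σfm² − (Σfm)²/n = 975566.25 − 11577.5²/145 = 51162.7586
Population variance = 51162.7586 / 145 = 352.8466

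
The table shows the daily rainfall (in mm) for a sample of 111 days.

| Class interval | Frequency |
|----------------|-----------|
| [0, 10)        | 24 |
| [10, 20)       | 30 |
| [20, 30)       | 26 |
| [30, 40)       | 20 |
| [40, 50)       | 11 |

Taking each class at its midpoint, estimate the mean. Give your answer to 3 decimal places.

21.757

Midpoints: 5, 15, 25, 35, 45
Σfm = 24×5 + 30×15 + 26×25 + 20×35 + 11×45 = 2415
n = Σf = 111
Mean = 2415 / 111 = 21.7568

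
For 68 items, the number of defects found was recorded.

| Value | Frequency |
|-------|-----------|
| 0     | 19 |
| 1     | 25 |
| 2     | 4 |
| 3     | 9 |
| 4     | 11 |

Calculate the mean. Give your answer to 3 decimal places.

1.529

Values: 0, 1, 2, 3, 4
Σfx = 19×0 + 25×1 + 4×2 + 9×3 + 11×4 = 104
n = Σf = 68
Mean = 104 / 68 = 1.5294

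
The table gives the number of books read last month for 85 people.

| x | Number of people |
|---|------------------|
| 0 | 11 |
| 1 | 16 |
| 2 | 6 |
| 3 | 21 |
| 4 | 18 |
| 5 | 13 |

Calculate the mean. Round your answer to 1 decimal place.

Values: 0, 1, 2, 3, 4, 5
Σfx = 11×0 + 16×1 + 6×2 + 21×3 + 18×4 + 13×5 = 228
n = Σf = 85
Mean = 228 / 85 = 2.6824

2.7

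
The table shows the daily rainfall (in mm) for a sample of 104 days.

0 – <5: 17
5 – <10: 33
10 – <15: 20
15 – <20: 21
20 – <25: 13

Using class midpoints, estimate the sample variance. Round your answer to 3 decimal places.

Midpoints: 2.5, 7.5, 12.5, 17.5, 22.5
n = 104, Σfm = 1200, mean = 11.5385
Σfm² = 18100
Σf(m − x̄)² = Σfm² − (Σfm)²/n = 18100 − 1200²/104 = 4253.8462
Sample variance = 4253.8462 / 103 = 41.2995

41.299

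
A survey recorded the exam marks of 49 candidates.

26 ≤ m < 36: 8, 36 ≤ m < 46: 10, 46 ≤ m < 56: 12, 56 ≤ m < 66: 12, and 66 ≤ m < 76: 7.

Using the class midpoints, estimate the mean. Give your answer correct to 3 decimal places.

Midpoints: 31, 41, 51, 61, 71
Σfm = 8×31 + 10×41 + 12×51 + 12×61 + 7×71 = 2499
n = Σf = 49
Mean = 2499 / 49 = 51.0000

51.000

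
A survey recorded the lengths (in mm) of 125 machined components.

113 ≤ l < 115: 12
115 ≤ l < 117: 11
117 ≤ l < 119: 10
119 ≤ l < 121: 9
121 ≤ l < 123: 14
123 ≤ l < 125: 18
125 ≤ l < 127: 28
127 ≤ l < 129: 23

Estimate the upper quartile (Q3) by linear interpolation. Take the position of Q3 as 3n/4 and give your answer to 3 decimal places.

Cumulative frequencies: 12, 23, 33, 42, 56, 74, 102, 125
n = 125; position = 3n/4 = 93.75.
This falls in the class 125 ≤ l < 127: L = 125, F = 74, f = 28, h = 2.
Upper quartile ≈ 125 + ((93.75 − 74) / 28) × 2 = 126.4107

126.411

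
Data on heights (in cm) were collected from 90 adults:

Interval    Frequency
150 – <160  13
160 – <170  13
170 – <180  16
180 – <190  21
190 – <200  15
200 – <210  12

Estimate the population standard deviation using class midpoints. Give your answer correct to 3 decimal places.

Midpoints: 155, 165, 175, 185, 195, 205
n = 90, Σfm = 16230, mean = 180.3333
Σfm² = 2949650
Σf(m − x̄)² = Σfm² − (Σfm)²/n = 2949650 − 16230²/90 = 22840.0000
Population variance = 22840.0000 / 90 = 253.7778
Standard deviation = √253.7778 = 15.9304

15.930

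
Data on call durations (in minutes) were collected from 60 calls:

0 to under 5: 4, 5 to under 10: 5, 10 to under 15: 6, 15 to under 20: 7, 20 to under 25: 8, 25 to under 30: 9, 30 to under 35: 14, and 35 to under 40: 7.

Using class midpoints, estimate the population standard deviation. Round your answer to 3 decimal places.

10.546

Midpoints: 2.5, 7.5, 12.5, 17.5, 22.5, 27.5, 32.5, 37.5
n = 60, Σfm = 1390, mean = 23.1667
Σfm² = 38875
Σf(m − x̄)² = Σfm² − (Σfm)²/n = 38875 − 1390²/60 = 6673.3333
Population variance = 6673.3333 / 60 = 111.2222
Standard deviation = √111.2222 = 10.5462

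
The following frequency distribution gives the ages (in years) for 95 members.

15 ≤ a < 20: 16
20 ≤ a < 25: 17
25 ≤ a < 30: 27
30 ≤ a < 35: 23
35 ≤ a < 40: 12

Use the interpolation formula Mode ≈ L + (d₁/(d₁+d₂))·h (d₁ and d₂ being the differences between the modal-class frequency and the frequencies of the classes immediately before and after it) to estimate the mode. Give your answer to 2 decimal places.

28.57

Modal class: 25 ≤ a < 30 (highest frequency 27).
d₁ = 27 − 17 = 10, d₂ = 27 − 23 = 4
Mode ≈ 25 + (10/(10+4)) × 5 = 25 + 3.5714 = 28.5714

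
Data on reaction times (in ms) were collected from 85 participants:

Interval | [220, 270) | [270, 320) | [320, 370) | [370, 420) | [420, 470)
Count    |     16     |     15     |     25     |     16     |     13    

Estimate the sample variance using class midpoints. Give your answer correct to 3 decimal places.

4366.246

Midpoints: 245, 295, 345, 395, 445
n = 85, Σfm = 29075, mean = 342.0588
Σfm² = 10312125
Σf(m − x̄)² = Σfm² − (Σfm)²/n = 10312125 − 29075²/85 = 366764.7059
Sample variance = 366764.7059 / 84 = 4366.2465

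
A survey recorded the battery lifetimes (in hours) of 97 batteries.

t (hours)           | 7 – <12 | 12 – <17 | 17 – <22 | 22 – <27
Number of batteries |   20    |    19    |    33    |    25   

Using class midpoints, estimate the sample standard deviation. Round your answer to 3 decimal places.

5.403

Midpoints: 9.5, 14.5, 19.5, 24.5
n = 97, Σfm = 1721.5, mean = 17.7474
Σfm² = 33354.25
Σf(m − x̄)² = Σfm² − (Σfm)²/n = 33354.25 − 1721.5²/97 = 2802.0619
Sample variance = 2802.0619 / 96 = 29.1881
Standard deviation = √29.1881 = 5.4026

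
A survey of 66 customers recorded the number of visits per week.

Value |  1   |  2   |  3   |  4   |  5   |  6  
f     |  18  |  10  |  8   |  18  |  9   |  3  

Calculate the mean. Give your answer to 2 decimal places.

2.98

Values: 1, 2, 3, 4, 5, 6
Σfx = 18×1 + 10×2 + 8×3 + 18×4 + 9×5 + 3×6 = 197
n = Σf = 66
Mean = 197 / 66 = 2.9848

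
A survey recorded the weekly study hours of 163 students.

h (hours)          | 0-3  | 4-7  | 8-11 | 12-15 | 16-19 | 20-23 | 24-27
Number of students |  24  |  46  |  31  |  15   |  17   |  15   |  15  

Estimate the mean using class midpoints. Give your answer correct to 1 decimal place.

Midpoints: 1.5, 5.5, 9.5, 13.5, 17.5, 21.5, 25.5
Σfm = 24×1.5 + 46×5.5 + 31×9.5 + 15×13.5 + 17×17.5 + 15×21.5 + 15×25.5 = 1788.5
n = Σf = 163
Mean = 1788.5 / 163 = 10.9724

11.0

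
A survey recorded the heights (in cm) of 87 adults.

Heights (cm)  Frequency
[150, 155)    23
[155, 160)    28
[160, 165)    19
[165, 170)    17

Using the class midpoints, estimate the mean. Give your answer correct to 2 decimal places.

Midpoints: 152.5, 157.5, 162.5, 167.5
Σfm = 23×152.5 + 28×157.5 + 19×162.5 + 17×167.5 = 13852.5
n = Σf = 87
Mean = 13852.5 / 87 = 159.2241

159.22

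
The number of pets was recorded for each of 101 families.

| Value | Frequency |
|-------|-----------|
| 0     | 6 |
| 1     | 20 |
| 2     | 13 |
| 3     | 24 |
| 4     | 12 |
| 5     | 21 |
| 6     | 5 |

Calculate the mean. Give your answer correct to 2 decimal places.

Values: 0, 1, 2, 3, 4, 5, 6
Σfx = 6×0 + 20×1 + 13×2 + 24×3 + 12×4 + 21×5 + 5×6 = 301
n = Σf = 101
Mean = 301 / 101 = 2.9802

2.98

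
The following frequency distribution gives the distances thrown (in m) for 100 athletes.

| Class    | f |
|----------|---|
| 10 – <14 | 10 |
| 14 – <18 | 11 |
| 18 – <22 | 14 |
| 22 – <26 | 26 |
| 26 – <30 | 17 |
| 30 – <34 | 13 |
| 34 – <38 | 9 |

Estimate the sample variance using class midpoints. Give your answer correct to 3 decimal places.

48.136

Midpoints: 12, 16, 20, 24, 28, 32, 36
n = 100, Σfm = 2416, mean = 24.1600
Σfm² = 63136
Σf(m − x̄)² = Σfm² − (Σfm)²/n = 63136 − 2416²/100 = 4765.4400
Sample variance = 4765.4400 / 99 = 48.1358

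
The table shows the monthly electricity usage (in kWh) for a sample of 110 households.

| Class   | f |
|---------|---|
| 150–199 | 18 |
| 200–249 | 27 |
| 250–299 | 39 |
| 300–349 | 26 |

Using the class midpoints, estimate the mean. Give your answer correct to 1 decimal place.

Midpoints: 174.5, 224.5, 274.5, 324.5
Σfm = 18×174.5 + 27×224.5 + 39×274.5 + 26×324.5 = 28345
n = Σf = 110
Mean = 28345 / 110 = 257.6818

257.7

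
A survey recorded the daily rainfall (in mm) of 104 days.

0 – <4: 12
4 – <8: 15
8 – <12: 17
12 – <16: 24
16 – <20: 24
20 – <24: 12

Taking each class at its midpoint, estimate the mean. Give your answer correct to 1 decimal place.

Midpoints: 2, 6, 10, 14, 18, 22
Σfm = 12×2 + 15×6 + 17×10 + 24×14 + 24×18 + 12×22 = 1316
n = Σf = 104
Mean = 1316 / 104 = 12.6538

12.7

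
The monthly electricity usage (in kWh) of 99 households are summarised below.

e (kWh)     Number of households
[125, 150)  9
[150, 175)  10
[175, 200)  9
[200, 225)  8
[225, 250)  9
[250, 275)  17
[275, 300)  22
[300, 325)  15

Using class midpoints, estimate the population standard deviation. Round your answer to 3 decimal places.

Midpoints: 137.5, 162.5, 187.5, 212.5, 237.5, 262.5, 287.5, 312.5
n = 99, Σfm = 23862.5, mean = 241.0354
Σfm² = 6074218.75
Σf(m − x̄)² = Σfm² − (Σfm)²/n = 6074218.75 − 23862.5²/99 = 322512.6263
Population variance = 322512.6263 / 99 = 3257.7033
Standard deviation = √3257.7033 = 57.0763

57.076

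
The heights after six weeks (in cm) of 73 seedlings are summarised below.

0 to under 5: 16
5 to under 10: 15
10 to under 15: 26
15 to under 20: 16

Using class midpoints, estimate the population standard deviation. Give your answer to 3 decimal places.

Midpoints: 2.5, 7.5, 12.5, 17.5
n = 73, Σfm = 757.5, mean = 10.3767
Σfm² = 9906.25
Σf(m − x̄)² = Σfm² − (Σfm)²/n = 9906.25 − 757.5²/73 = 2045.8904
Population variance = 2045.8904 / 73 = 28.0259
Standard deviation = √28.0259 = 5.2939

5.294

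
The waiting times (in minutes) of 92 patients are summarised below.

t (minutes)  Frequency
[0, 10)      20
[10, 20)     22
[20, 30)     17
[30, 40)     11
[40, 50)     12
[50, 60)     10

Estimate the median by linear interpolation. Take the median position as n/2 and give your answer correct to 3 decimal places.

Cumulative frequencies: 20, 42, 59, 70, 82, 92
n = 92; position = n/2 = 46.
This falls in the class [20, 30): L = 20, F = 42, f = 17, h = 10.
Median ≈ 20 + ((46 − 42) / 17) × 10 = 22.3529

22.353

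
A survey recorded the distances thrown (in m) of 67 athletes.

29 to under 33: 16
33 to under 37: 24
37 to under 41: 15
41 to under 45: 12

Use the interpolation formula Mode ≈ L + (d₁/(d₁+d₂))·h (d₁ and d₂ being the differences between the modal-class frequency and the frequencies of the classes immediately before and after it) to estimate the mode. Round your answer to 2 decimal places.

34.88

Modal class: 33 to under 37 (highest frequency 24).
d₁ = 24 − 16 = 8, d₂ = 24 − 15 = 9
Mode ≈ 33 + (8/(8+9)) × 4 = 33 + 1.8824 = 34.8824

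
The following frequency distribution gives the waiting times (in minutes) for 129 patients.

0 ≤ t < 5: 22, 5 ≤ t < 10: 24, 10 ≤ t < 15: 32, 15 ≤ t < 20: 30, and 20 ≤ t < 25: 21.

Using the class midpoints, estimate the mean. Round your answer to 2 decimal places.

12.66

Midpoints: 2.5, 7.5, 12.5, 17.5, 22.5
Σfm = 22×2.5 + 24×7.5 + 32×12.5 + 30×17.5 + 21×22.5 = 1632.5
n = Σf = 129
Mean = 1632.5 / 129 = 12.6550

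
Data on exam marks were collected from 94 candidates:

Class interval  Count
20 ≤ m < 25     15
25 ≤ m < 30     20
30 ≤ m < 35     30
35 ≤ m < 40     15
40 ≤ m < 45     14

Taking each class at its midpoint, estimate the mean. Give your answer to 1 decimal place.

Midpoints: 22.5, 27.5, 32.5, 37.5, 42.5
Σfm = 15×22.5 + 20×27.5 + 30×32.5 + 15×37.5 + 14×42.5 = 3020
n = Σf = 94
Mean = 3020 / 94 = 32.1277

32.1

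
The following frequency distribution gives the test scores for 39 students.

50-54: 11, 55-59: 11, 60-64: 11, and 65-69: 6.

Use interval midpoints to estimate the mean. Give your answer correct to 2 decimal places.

Midpoints: 52, 57, 62, 67
Σfm = 11×52 + 11×57 + 11×62 + 6×67 = 2283
n = Σf = 39
Mean = 2283 / 39 = 58.5385

58.54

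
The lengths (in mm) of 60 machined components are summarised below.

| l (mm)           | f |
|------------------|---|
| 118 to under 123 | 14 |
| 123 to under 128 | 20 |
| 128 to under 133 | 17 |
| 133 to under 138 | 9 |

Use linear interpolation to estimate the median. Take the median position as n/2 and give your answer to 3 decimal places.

Cumulative frequencies: 14, 34, 51, 60
n = 60; position = n/2 = 30.
This falls in the class 123 to under 128: L = 123, F = 14, f = 20, h = 5.
Median ≈ 123 + ((30 − 14) / 20) × 5 = 127.0000

127.000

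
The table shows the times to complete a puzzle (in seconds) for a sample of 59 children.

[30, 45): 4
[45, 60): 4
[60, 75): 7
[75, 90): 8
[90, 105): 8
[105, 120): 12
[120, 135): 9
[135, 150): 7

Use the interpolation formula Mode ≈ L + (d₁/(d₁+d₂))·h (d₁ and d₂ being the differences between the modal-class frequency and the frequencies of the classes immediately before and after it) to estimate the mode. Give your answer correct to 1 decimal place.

Modal class: [105, 120) (highest frequency 12).
d₁ = 12 − 8 = 4, d₂ = 12 − 9 = 3
Mode ≈ 105 + (4/(4+3)) × 15 = 105 + 8.5714 = 113.5714

113.6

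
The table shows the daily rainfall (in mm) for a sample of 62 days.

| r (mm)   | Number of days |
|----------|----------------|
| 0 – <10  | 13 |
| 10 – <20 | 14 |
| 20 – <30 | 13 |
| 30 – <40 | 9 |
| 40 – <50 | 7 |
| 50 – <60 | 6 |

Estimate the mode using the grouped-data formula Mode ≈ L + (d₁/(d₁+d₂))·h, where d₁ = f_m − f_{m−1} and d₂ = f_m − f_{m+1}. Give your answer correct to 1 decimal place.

Modal class: 10 – <20 (highest frequency 14).
d₁ = 14 − 13 = 1, d₂ = 14 − 13 = 1
Mode ≈ 10 + (1/(1+1)) × 10 = 10 + 5.0000 = 15.0000

15.0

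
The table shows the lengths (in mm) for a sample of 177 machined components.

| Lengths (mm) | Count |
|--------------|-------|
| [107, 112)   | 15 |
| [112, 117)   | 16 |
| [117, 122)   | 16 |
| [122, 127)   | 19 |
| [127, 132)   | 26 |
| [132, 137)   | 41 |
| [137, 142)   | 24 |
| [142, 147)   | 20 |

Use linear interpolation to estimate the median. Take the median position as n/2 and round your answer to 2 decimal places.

Cumulative frequencies: 15, 31, 47, 66, 92, 133, 157, 177
n = 177; position = n/2 = 88.5.
This falls in the class [127, 132): L = 127, F = 66, f = 26, h = 5.
Median ≈ 127 + ((88.5 − 66) / 26) × 5 = 131.3269

131.33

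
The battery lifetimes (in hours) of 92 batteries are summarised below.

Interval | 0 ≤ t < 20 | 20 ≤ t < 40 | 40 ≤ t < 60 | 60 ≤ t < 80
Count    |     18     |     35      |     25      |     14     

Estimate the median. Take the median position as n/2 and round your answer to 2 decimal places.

Cumulative frequencies: 18, 53, 78, 92
n = 92; position = n/2 = 46.
This falls in the class 20 ≤ t < 40: L = 20, F = 18, f = 35, h = 20.
Median ≈ 20 + ((46 − 18) / 35) × 20 = 36.0000

36.00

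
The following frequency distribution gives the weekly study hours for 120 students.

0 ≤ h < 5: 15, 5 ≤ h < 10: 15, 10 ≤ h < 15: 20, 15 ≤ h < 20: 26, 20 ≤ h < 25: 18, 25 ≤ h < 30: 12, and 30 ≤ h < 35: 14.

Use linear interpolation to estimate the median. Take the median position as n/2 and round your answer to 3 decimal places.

16.923

Cumulative frequencies: 15, 30, 50, 76, 94, 106, 120
n = 120; position = n/2 = 60.
This falls in the class 15 ≤ h < 20: L = 15, F = 50, f = 26, h = 5.
Median ≈ 15 + ((60 − 50) / 26) × 5 = 16.9231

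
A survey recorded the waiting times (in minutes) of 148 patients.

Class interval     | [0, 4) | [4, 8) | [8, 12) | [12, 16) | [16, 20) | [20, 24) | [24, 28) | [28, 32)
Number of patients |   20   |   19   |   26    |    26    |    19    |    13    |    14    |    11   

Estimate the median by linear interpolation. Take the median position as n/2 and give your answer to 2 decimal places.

13.38

Cumulative frequencies: 20, 39, 65, 91, 110, 123, 137, 148
n = 148; position = n/2 = 74.
This falls in the class [12, 16): L = 12, F = 65, f = 26, h = 4.
Median ≈ 12 + ((74 − 65) / 26) × 4 = 13.3846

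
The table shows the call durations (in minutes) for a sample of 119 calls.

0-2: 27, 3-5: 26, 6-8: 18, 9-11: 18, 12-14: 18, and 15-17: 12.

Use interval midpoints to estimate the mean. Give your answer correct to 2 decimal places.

Midpoints: 1, 4, 7, 10, 13, 16
Σfm = 27×1 + 26×4 + 18×7 + 18×10 + 18×13 + 12×16 = 863
n = Σf = 119
Mean = 863 / 119 = 7.2521

7.25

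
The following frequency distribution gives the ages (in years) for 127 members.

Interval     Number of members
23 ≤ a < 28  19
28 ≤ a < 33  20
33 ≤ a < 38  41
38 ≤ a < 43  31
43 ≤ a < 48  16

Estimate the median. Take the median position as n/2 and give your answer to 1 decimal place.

Cumulative frequencies: 19, 39, 80, 111, 127
n = 127; position = n/2 = 63.5.
This falls in the class 33 ≤ a < 38: L = 33, F = 39, f = 41, h = 5.
Median ≈ 33 + ((63.5 − 39) / 41) × 5 = 35.9878

36.0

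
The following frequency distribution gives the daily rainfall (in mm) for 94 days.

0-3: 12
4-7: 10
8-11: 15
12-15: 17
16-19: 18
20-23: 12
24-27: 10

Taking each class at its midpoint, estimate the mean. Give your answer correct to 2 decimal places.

13.54

Midpoints: 1.5, 5.5, 9.5, 13.5, 17.5, 21.5, 25.5
Σfm = 12×1.5 + 10×5.5 + 15×9.5 + 17×13.5 + 18×17.5 + 12×21.5 + 10×25.5 = 1273
n = Σf = 94
Mean = 1273 / 94 = 13.5426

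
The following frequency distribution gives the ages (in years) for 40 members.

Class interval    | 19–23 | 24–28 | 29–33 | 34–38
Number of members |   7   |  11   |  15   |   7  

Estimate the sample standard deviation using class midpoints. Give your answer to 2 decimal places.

Midpoints: 21, 26, 31, 36
n = 40, Σfm = 1150, mean = 28.7500
Σfm² = 34010
Σf(m − x̄)² = Σfm² − (Σfm)²/n = 34010 − 1150²/40 = 947.5000
Sample variance = 947.5000 / 39 = 24.2949
Standard deviation = √24.2949 = 4.9290

4.93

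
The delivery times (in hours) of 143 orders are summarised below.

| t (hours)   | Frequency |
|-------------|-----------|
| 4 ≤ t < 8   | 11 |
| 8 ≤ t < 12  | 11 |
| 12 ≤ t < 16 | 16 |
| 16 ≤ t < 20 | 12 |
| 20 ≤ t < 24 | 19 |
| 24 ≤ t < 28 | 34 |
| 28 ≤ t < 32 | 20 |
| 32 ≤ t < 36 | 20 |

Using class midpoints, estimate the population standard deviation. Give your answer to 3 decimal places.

Midpoints: 6, 10, 14, 18, 22, 26, 30, 34
n = 143, Σfm = 3198, mean = 22.3636
Σfm² = 81820
Σf(m − x̄)² = Σfm² − (Σfm)²/n = 81820 − 3198²/143 = 10301.0909
Population variance = 10301.0909 / 143 = 72.0356
Standard deviation = √72.0356 = 8.4874

8.487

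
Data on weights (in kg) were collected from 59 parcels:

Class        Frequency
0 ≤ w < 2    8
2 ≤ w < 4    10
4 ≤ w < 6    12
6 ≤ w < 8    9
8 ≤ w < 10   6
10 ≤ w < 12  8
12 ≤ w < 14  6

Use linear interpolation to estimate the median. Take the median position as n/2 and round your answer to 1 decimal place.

Cumulative frequencies: 8, 18, 30, 39, 45, 53, 59
n = 59; position = n/2 = 29.5.
This falls in the class 4 ≤ w < 6: L = 4, F = 18, f = 12, h = 2.
Median ≈ 4 + ((29.5 − 18) / 12) × 2 = 5.9167

5.9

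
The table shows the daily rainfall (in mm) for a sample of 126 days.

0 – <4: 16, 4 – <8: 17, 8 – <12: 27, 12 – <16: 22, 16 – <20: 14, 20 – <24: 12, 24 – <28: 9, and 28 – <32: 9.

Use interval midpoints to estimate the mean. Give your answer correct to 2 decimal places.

Midpoints: 2, 6, 10, 14, 18, 22, 26, 30
Σfm = 16×2 + 17×6 + 27×10 + 22×14 + 14×18 + 12×22 + 9×26 + 9×30 = 1732
n = Σf = 126
Mean = 1732 / 126 = 13.7460

13.75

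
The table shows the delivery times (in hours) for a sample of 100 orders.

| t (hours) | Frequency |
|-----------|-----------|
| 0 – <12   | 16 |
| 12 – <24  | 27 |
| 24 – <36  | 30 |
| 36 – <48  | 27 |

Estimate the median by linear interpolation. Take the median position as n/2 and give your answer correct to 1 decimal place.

Cumulative frequencies: 16, 43, 73, 100
n = 100; position = n/2 = 50.
This falls in the class 24 – <36: L = 24, F = 43, f = 30, h = 12.
Median ≈ 24 + ((50 − 43) / 30) × 12 = 26.8000

26.8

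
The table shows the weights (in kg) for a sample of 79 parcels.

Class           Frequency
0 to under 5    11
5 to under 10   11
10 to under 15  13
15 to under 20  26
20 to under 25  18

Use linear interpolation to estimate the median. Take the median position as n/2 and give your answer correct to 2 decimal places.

15.87

Cumulative frequencies: 11, 22, 35, 61, 79
n = 79; position = n/2 = 39.5.
This falls in the class 15 to under 20: L = 15, F = 35, f = 26, h = 5.
Median ≈ 15 + ((39.5 − 35) / 26) × 5 = 15.8654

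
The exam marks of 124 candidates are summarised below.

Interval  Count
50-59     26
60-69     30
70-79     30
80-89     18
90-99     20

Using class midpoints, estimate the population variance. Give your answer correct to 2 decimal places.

Midpoints: 54.5, 64.5, 74.5, 84.5, 94.5
n = 124, Σfm = 8998, mean = 72.5645
Σfm² = 675671
Σf(m − x̄)² = Σfm² − (Σfm)²/n = 675671 − 8998²/124 = 22735.4839
Population variance = 22735.4839 / 124 = 183.3507

183.35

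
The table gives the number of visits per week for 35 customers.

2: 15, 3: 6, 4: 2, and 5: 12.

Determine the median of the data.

3

Cumulative frequencies: 15, 21, 23, 35
n = 35, so the median is the value in position (n+1)/2 = 18.
Position 18 falls at value 3.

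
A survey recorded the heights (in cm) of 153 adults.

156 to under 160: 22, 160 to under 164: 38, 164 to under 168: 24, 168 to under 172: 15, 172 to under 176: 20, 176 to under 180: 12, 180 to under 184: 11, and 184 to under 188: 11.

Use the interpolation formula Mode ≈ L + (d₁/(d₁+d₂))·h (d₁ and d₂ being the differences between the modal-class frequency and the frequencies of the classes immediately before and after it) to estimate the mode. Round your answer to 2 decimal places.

162.13

Modal class: 160 to under 164 (highest frequency 38).
d₁ = 38 − 22 = 16, d₂ = 38 − 24 = 14
Mode ≈ 160 + (16/(16+14)) × 4 = 160 + 2.1333 = 162.1333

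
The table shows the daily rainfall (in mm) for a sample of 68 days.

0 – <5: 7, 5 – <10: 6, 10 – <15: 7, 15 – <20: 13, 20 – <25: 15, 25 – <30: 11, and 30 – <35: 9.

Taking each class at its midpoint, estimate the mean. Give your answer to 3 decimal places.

19.265

Midpoints: 2.5, 7.5, 12.5, 17.5, 22.5, 27.5, 32.5
Σfm = 7×2.5 + 6×7.5 + 7×12.5 + 13×17.5 + 15×22.5 + 11×27.5 + 9×32.5 = 1310
n = Σf = 68
Mean = 1310 / 68 = 19.2647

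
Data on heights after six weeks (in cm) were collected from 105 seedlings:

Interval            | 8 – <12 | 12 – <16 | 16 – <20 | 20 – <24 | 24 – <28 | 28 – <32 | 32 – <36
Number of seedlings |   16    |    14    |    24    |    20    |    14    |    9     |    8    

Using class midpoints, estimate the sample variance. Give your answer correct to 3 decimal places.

Midpoints: 10, 14, 18, 22, 26, 30, 34
n = 105, Σfm = 2134, mean = 20.3238
Σfm² = 48612
Σf(m − x̄)² = Σfm² − (Σfm)²/n = 48612 − 2134²/105 = 5240.9905
Sample variance = 5240.9905 / 104 = 50.3941

50.394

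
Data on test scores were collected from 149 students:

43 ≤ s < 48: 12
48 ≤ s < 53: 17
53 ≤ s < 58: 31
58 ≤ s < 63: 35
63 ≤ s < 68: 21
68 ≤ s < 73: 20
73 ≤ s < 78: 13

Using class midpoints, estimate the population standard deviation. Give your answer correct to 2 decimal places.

Midpoints: 45.5, 50.5, 55.5, 60.5, 65.5, 70.5, 75.5
n = 149, Σfm = 9009.5, mean = 60.4664
Σfm² = 555397.25
Σf(m − x̄)² = Σfm² − (Σfm)²/n = 555397.25 − 9009.5²/149 = 10624.8322
Population variance = 10624.8322 / 149 = 71.3076
Standard deviation = √71.3076 = 8.4444

8.44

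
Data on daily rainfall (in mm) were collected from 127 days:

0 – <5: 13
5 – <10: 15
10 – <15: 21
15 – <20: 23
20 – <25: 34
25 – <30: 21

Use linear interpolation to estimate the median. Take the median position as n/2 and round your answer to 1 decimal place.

18.2

Cumulative frequencies: 13, 28, 49, 72, 106, 127
n = 127; position = n/2 = 63.5.
This falls in the class 15 – <20: L = 15, F = 49, f = 23, h = 5.
Median ≈ 15 + ((63.5 − 49) / 23) × 5 = 18.1522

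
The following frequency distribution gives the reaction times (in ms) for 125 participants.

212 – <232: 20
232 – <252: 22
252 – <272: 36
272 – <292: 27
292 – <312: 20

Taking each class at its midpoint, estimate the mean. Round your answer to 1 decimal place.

Midpoints: 222, 242, 262, 282, 302
Σfm = 20×222 + 22×242 + 36×262 + 27×282 + 20×302 = 32850
n = Σf = 125
Mean = 32850 / 125 = 262.8000

262.8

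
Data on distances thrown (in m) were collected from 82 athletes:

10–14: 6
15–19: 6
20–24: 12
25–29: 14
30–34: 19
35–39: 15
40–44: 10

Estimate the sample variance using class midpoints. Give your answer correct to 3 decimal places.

Midpoints: 12, 17, 22, 27, 32, 37, 42
n = 82, Σfm = 2399, mean = 29.2561
Σfm² = 76243
Σf(m − x̄)² = Σfm² − (Σfm)²/n = 76243 − 2399²/82 = 6057.6220
Sample variance = 6057.6220 / 81 = 74.7855

74.785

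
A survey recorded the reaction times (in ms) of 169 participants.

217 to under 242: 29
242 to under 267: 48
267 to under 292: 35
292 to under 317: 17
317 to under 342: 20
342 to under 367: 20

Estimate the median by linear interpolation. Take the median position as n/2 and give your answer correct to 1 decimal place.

272.4

Cumulative frequencies: 29, 77, 112, 129, 149, 169
n = 169; position = n/2 = 84.5.
This falls in the class 267 to under 292: L = 267, F = 77, f = 35, h = 25.
Median ≈ 267 + ((84.5 − 77) / 35) × 25 = 272.3571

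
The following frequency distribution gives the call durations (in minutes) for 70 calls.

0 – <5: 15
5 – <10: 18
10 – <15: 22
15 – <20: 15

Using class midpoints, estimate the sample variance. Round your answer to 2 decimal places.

Midpoints: 2.5, 7.5, 12.5, 17.5
n = 70, Σfm = 710, mean = 10.1429
Σfm² = 9137.5
Σf(m − x̄)² = Σfm² − (Σfm)²/n = 9137.5 − 710²/70 = 1936.0714
Sample variance = 1936.0714 / 69 = 28.0590

28.06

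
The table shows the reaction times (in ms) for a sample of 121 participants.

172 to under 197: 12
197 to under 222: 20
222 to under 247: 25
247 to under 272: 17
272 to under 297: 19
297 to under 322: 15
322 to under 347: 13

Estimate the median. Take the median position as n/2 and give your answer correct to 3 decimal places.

Cumulative frequencies: 12, 32, 57, 74, 93, 108, 121
n = 121; position = n/2 = 60.5.
This falls in the class 247 to under 272: L = 247, F = 57, f = 17, h = 25.
Median ≈ 247 + ((60.5 − 57) / 17) × 25 = 252.1471

252.147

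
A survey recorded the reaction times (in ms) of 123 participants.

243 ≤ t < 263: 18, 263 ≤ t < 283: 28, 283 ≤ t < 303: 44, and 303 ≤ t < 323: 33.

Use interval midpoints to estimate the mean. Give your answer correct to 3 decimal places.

287.959

Midpoints: 253, 273, 293, 313
Σfm = 18×253 + 28×273 + 44×293 + 33×313 = 35419
n = Σf = 123
Mean = 35419 / 123 = 287.9593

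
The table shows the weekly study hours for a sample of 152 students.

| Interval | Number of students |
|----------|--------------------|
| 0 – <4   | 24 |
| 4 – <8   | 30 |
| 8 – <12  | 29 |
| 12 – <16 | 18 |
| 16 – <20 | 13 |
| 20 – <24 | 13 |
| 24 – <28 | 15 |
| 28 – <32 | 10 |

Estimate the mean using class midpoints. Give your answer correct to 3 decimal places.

13.026

Midpoints: 2, 6, 10, 14, 18, 22, 26, 30
Σfm = 24×2 + 30×6 + 29×10 + 18×14 + 13×18 + 13×22 + 15×26 + 10×30 = 1980
n = Σf = 152
Mean = 1980 / 152 = 13.0263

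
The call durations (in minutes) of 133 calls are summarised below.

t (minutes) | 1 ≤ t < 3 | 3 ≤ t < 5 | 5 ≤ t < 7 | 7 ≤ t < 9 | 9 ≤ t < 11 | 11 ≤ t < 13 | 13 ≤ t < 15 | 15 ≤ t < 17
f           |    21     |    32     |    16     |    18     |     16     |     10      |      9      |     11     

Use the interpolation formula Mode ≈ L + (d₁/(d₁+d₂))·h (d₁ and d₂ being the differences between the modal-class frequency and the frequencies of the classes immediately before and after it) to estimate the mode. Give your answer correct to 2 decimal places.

3.81

Modal class: 3 ≤ t < 5 (highest frequency 32).
d₁ = 32 − 21 = 11, d₂ = 32 − 16 = 16
Mode ≈ 3 + (11/(11+16)) × 2 = 3 + 0.8148 = 3.8148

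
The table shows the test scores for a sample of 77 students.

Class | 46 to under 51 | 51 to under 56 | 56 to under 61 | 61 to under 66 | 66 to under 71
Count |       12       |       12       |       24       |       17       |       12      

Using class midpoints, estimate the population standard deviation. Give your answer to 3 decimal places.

Midpoints: 48.5, 53.5, 58.5, 63.5, 68.5
n = 77, Σfm = 4529.5, mean = 58.8247
Σfm² = 269563.25
Σf(m − x̄)² = Σfm² − (Σfm)²/n = 269563.25 − 4529.5²/77 = 3116.8831
Population variance = 3116.8831 / 77 = 40.4790
Standard deviation = √40.4790 = 6.3623

6.362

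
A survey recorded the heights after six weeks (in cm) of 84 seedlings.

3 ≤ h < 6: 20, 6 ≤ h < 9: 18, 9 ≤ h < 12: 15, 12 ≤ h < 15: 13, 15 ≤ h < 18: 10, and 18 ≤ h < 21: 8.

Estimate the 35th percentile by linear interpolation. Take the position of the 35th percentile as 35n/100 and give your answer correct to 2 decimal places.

Cumulative frequencies: 20, 38, 53, 66, 76, 84
n = 84; position = 35n/100 = 29.4.
This falls in the class 6 ≤ h < 9: L = 6, F = 20, f = 18, h = 3.
35th percentile ≈ 6 + ((29.4 − 20) / 18) × 3 = 7.5667

7.57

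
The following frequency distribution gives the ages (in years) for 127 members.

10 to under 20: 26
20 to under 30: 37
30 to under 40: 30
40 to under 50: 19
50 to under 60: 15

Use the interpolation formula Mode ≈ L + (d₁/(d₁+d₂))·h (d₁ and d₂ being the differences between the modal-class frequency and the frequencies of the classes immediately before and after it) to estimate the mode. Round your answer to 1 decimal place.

26.1

Modal class: 20 to under 30 (highest frequency 37).
d₁ = 37 − 26 = 11, d₂ = 37 − 30 = 7
Mode ≈ 20 + (11/(11+7)) × 10 = 20 + 6.1111 = 26.1111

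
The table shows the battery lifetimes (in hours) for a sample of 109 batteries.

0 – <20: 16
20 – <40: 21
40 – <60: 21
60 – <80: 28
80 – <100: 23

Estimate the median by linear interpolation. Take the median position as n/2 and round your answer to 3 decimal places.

Cumulative frequencies: 16, 37, 58, 86, 109
n = 109; position = n/2 = 54.5.
This falls in the class 40 – <60: L = 40, F = 37, f = 21, h = 20.
Median ≈ 40 + ((54.5 − 37) / 21) × 20 = 56.6667

56.667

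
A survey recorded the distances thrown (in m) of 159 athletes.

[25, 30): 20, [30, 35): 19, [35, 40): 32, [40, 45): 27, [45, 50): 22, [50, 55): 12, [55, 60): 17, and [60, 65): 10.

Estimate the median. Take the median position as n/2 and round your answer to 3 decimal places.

Cumulative frequencies: 20, 39, 71, 98, 120, 132, 149, 159
n = 159; position = n/2 = 79.5.
This falls in the class [40, 45): L = 40, F = 71, f = 27, h = 5.
Median ≈ 40 + ((79.5 − 71) / 27) × 5 = 41.5741

41.574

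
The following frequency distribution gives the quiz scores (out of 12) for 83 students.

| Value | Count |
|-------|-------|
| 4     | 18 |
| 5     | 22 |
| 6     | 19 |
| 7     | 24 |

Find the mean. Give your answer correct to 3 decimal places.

5.590

Values: 4, 5, 6, 7
Σfx = 18×4 + 22×5 + 19×6 + 24×7 = 464
n = Σf = 83
Mean = 464 / 83 = 5.5904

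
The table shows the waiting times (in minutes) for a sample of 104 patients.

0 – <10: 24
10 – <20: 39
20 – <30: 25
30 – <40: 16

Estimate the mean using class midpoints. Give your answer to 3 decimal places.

Midpoints: 5, 15, 25, 35
Σfm = 24×5 + 39×15 + 25×25 + 16×35 = 1890
n = Σf = 104
Mean = 1890 / 104 = 18.1731

18.173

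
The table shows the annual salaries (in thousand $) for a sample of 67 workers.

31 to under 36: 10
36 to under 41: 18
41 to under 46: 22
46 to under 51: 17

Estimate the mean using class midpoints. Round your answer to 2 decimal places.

Midpoints: 33.5, 38.5, 43.5, 48.5
Σfm = 10×33.5 + 18×38.5 + 22×43.5 + 17×48.5 = 2809.5
n = Σf = 67
Mean = 2809.5 / 67 = 41.9328

41.93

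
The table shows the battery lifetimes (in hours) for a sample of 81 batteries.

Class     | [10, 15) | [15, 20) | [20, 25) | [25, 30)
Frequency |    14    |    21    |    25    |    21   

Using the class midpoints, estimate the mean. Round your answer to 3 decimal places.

Midpoints: 12.5, 17.5, 22.5, 27.5
Σfm = 14×12.5 + 21×17.5 + 25×22.5 + 21×27.5 = 1682.5
n = Σf = 81
Mean = 1682.5 / 81 = 20.7716

20.772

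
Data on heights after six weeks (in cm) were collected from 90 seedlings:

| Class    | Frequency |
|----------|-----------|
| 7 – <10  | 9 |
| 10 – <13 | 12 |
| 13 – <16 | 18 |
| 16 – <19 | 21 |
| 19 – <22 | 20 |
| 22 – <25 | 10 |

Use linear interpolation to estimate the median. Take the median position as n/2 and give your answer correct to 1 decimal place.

Cumulative frequencies: 9, 21, 39, 60, 80, 90
n = 90; position = n/2 = 45.
This falls in the class 16 – <19: L = 16, F = 39, f = 21, h = 3.
Median ≈ 16 + ((45 − 39) / 21) × 3 = 16.8571

16.9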